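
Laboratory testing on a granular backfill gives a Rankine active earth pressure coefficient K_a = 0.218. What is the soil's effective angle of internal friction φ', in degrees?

K_a = tan²(45° − φ/2) ⇒ 45° − φ/2 = arctan(√0.218) = 25.03°.
φ = 2(45° − 25.03°) = 39.94°.

39.9°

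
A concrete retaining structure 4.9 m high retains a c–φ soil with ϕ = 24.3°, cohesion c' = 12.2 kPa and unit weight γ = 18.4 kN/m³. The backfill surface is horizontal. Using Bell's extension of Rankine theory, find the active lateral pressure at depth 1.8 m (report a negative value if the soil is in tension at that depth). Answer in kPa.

-1.95 kPa

K_a = (1 − sin φ)/(1 + sin φ) = 0.4169.
σ_a = K_a γ z − 2c√K_a = 0.4169×18.4×1.8 − 2×12.2×0.6457 = -1.947 kPa.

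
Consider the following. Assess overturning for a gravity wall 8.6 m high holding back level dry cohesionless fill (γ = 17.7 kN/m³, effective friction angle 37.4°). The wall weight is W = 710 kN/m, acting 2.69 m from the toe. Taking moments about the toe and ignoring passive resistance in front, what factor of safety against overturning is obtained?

K_a = tan²(45° − 37.4°/2) = 0.2443.
P_a = ½K_aγH² = 0.5×0.2443×17.7×8.6² = 159.9 kN/m, acting at H/3 = 2.867 m above the base.
Overturning moment M_o = P_a × H/3 = 159.9 × 2.867 = 458.3.
Resisting moment M_r = W × 2.69 = 710 × 2.69 = 1910.
FS_overturning = M_r/M_o = 1910/458.3 = 4.167.

4.17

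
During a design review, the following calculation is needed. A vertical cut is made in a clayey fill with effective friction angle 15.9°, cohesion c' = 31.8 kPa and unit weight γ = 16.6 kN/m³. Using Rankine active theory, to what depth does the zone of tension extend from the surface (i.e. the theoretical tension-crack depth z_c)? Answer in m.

5.08 m

K_a = tan²(45° − 15.9°/2) = 0.5699; √K_a = 0.7549.
The active pressure is zero where K_a γ z = 2c√K_a, so z_c = 2c/(γ√K_a) = 2×31.8/(16.6×0.7549) = 5.075 m.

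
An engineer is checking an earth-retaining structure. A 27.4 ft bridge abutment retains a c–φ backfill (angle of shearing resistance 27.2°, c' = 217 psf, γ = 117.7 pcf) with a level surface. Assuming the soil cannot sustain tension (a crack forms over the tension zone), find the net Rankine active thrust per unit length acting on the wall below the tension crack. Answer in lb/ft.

10000 lb/ft

K_a = 0.3726; √K_a = 0.6104.
Tension-crack depth z_c = 2c/(γ√K_a) = 2×217/(117.7×0.6104) = 6.041 ft.
σ_a at base = K_a γ H − 2c√K_a = 0.3726×117.7×27.4 − 2×217×0.6104 = 936.7 psf.
P_a = ½ × 936.7 × (H − z_c) = 0.5×936.7×21.36 = 10000 lb/ft.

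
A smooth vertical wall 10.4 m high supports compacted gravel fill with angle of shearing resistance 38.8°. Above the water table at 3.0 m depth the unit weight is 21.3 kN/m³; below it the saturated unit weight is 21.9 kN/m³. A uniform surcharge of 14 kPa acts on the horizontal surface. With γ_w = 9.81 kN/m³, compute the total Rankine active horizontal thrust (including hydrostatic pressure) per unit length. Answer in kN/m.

509 kN/m

K_a = tan²(45° − φ/2) = 0.2296.
γ' = 21.9 − 9.81 = 12.09 kN/m³. h₂ = H − d_w = 7.4 m.
σ'_h: at surface K_a·q = 3.214; at WT K_a(q+γd_w) = 17.88; at base K_a(q+γd_w+γ'h₂) = 38.42 kPa.
P₁ = ½(3.214+17.88)×3.0 = 31.64; P₂ = ½(17.88+38.42)×7.4 = 208.3; P_w = ½γ_w h₂² = 268.6.
Total = 31.64+208.3+268.6 = 508.6 kN/m.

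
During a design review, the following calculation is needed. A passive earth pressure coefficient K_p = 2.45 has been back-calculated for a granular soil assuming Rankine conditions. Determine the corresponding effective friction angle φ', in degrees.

24.9°

K_p = (1+sin φ)/(1−sin φ) ⇒ sin φ = (K_p − 1)/(K_p + 1) = 0.4203.
φ = arcsin(0.4203) = 24.85°.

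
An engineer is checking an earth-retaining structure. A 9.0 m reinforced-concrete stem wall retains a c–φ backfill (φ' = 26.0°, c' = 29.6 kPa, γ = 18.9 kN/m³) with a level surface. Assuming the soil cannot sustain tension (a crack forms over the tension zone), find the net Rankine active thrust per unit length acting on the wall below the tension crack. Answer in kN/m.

K_a = 0.3905; √K_a = 0.6249.
Tension-crack depth z_c = 2c/(γ√K_a) = 2×29.6/(18.9×0.6249) = 5.013 m.
σ_a at base = K_a γ H − 2c√K_a = 0.3905×18.9×9.0 − 2×29.6×0.6249 = 29.43 kPa.
P_a = ½ × 29.43 × (H − z_c) = 0.5×29.43×3.987 = 58.66 kN/m.

58.7 kN/m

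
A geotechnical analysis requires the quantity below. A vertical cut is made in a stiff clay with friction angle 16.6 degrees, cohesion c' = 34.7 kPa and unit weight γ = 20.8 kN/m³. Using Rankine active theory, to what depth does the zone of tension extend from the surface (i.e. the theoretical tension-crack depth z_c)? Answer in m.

K_a = tan²(45° − 16.6°/2) = 0.5556; √K_a = 0.7454.
The active pressure is zero where K_a γ z = 2c√K_a, so z_c = 2c/(γ√K_a) = 2×34.7/(20.8×0.7454) = 4.476 m.

4.48 m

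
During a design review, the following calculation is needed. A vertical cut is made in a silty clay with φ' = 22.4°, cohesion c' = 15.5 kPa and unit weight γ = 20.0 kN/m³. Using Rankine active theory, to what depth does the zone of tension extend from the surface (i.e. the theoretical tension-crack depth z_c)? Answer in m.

K_a = tan²(45° − 22.4°/2) = 0.4482; √K_a = 0.6694.
The active pressure is zero where K_a γ z = 2c√K_a, so z_c = 2c/(γ√K_a) = 2×15.5/(20.0×0.6694) = 2.315 m.

2.32 m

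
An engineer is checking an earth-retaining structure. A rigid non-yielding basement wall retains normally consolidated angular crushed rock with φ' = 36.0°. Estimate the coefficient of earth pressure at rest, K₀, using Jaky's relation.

0.412

K₀ = 1 − sin φ' = 1 − sin 36.0° = 0.4122.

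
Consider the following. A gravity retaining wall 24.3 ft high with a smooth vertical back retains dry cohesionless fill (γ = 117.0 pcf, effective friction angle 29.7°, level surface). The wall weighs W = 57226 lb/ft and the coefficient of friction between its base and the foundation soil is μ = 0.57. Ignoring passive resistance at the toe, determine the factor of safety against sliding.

K_a = tan²(45° − 29.7°/2) = 0.3374.
P_a = ½K_aγH² = 0.5×0.3374×117.0×24.3² = 11650 lb/ft, acting at H/3 = 8.100 ft above the base.
FS_sliding = μW / P_a = 0.57×57226 / 11650 = 2.799.

2.80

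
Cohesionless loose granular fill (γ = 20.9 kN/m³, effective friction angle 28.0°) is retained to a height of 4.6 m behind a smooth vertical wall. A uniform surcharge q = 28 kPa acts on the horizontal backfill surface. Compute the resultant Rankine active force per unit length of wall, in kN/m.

126 kN/m

K_a = tan²(45° − φ/2) = 0.3610.
Soil triangle: ½ K_a γ H² = 0.5×0.3610×20.9×4.6² = 79.83 kN/m.
Surcharge rectangle: K_a q H = 0.3610×28×4.6 = 46.50 kN/m.
Total = 79.83 + 46.50 = 126.3 kN/m.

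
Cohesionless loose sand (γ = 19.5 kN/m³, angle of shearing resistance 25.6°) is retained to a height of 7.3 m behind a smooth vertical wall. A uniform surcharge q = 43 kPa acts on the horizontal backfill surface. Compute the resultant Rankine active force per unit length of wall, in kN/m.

331 kN/m

K_a = tan²(45° − φ/2) = 0.3966.
Soil triangle: ½ K_a γ H² = 0.5×0.3966×19.5×7.3² = 206.0 kN/m.
Surcharge rectangle: K_a q H = 0.3966×43×7.3 = 124.5 kN/m.
Total = 206.0 + 124.5 = 330.5 kN/m.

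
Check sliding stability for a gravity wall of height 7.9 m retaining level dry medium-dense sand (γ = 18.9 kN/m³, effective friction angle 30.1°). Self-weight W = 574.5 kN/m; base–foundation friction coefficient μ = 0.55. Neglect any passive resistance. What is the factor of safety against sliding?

1.61

K_a = tan²(45° − 30.1°/2) = 0.3320.
P_a = ½K_aγH² = 0.5×0.3320×18.9×7.9² = 195.8 kN/m, acting at H/3 = 2.633 m above the base.
FS_sliding = μW / P_a = 0.55×574.5 / 195.8 = 1.614.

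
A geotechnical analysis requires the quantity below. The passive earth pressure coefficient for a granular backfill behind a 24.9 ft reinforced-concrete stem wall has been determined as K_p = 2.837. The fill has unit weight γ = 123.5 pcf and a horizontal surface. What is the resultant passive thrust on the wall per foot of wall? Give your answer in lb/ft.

109000 lb/ft

P = ½ K_p γ H² = 0.5 × 2.837 × 123.5 × 24.9² = 108600 lb/ft.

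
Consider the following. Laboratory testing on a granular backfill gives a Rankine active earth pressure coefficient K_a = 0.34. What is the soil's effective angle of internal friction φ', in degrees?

K_a = tan²(45° − φ/2) ⇒ 45° − φ/2 = arctan(√0.34) = 30.25°.
φ = 2(45° − 30.25°) = 29.51°.

29.5°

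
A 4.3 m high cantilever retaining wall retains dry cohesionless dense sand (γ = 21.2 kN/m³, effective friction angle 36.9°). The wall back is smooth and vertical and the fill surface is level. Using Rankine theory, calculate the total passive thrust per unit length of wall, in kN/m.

K_p = tan²(45° + φ/2) = 4.005.
P_p = ½ K_p γ H² = 0.5 × 4.005 × 21.2 × 4.3² = 785.0 kN/m.

785 kN/m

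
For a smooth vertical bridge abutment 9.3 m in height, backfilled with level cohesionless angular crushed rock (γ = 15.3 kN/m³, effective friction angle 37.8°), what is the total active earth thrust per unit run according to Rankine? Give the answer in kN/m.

159 kN/m

K_a = tan²(45° − φ/2) = 0.2400.
P_a = ½ K_a γ H² = 0.5 × 0.2400 × 15.3 × 9.3² = 158.8 kN/m.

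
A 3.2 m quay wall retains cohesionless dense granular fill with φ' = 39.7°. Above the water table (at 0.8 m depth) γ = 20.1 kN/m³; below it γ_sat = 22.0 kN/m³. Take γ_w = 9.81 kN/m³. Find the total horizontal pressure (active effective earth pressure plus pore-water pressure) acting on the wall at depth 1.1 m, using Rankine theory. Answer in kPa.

K_a = (1 − sin φ)/(1 + sin φ) = 0.2204.
γ' = 22.0 − 9.81 = 12.19 kN/m³.
Effective vertical stress at 1.1 m: σ'_v = 20.1×0.8 + 12.19×0.300 = 19.74 kPa.
σ'_h = K_a σ'_v = 0.2204 × 19.74 = 4.351 kPa; u = γ_w × 0.300 = 2.943 kPa.
Total σ_h = 4.351 + 2.943 = 7.294 kPa.

7.29 kPa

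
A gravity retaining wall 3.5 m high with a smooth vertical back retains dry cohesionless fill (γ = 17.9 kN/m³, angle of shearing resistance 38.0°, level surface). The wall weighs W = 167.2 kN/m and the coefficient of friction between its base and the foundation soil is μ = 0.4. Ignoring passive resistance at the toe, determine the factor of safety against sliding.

2.56

K_a = tan²(45° − 38.0°/2) = 0.2379.
P_a = ½K_aγH² = 0.5×0.2379×17.9×3.5² = 26.08 kN/m, acting at H/3 = 1.167 m above the base.
FS_sliding = μW / P_a = 0.4×167.2 / 26.08 = 2.564.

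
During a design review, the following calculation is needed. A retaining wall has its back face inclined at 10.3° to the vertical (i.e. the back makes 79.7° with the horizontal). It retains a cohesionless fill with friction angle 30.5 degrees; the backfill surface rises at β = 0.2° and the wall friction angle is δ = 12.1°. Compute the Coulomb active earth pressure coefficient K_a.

0.378

K_a = sin²(α+φ) / [sin²α · sin(α−δ) · (1 + √{sin(φ+δ)sin(φ−β) / (sin(α−δ)sin(α+β))})²].
With α = 79.7°, φ = 30.5°, δ = 12.1°, β = 0.2°: K_a = 0.3785.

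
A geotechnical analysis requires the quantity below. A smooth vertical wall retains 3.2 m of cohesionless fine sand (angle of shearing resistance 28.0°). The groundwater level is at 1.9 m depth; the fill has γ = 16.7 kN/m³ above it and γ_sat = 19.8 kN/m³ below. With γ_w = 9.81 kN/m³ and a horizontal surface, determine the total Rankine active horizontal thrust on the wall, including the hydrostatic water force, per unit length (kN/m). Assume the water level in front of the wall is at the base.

K_a = tan²(45° − φ/2) = 0.3610.
γ' = 19.8 − 9.81 = 9.990 kN/m³. Depth below WT = 1.3 m.
σ'_h at WT = K_a γ d_w = 11.46 kPa; at base = 11.46 + K_a γ' × 1.3 = 16.14 kPa.
P₁ (0–1.9 m) = ½×11.46×1.9 = 10.88. P₂ (1.9–3.2 m) = ½(11.46+16.14)×1.3 = 17.94.
P_w = ½ γ_w h₂² = 0.5×9.81×1.3² = 8.289. Total = 10.88+17.94+8.289 = 37.11 kN/m.

37.1 kN/m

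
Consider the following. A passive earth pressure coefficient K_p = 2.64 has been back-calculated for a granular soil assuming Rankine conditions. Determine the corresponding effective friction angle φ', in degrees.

K_p = (1+sin φ)/(1−sin φ) ⇒ sin φ = (K_p − 1)/(K_p + 1) = 0.4505.
φ = arcsin(0.4505) = 26.78°.

26.8°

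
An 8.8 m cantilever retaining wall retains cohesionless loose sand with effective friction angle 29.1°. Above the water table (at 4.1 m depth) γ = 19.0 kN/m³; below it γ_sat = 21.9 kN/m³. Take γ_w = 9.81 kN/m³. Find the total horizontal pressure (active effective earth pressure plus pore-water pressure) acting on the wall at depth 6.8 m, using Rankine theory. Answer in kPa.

64.7 kPa

K_a = (1 − sin φ)/(1 + sin φ) = 0.3456.
γ' = 21.9 − 9.81 = 12.09 kN/m³.
Effective vertical stress at 6.8 m: σ'_v = 19.0×4.1 + 12.09×2.70 = 110.5 kPa.
σ'_h = K_a σ'_v = 0.3456 × 110.5 = 38.20 kPa; u = γ_w × 2.70 = 26.49 kPa.
Total σ_h = 38.20 + 26.49 = 64.69 kPa.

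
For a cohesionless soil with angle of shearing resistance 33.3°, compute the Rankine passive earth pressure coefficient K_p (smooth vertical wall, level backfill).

3.43

K_p = (1 + sin φ)/(1 − sin φ) = tan²(45° + 33.3°/2) = 3.435.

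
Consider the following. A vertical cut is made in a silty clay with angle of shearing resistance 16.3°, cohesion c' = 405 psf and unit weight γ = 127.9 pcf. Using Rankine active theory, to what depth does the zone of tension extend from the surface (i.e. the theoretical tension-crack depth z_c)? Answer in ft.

K_a = tan²(45° − 16.3°/2) = 0.5617; √K_a = 0.7495.
The active pressure is zero where K_a γ z = 2c√K_a, so z_c = 2c/(γ√K_a) = 2×405/(127.9×0.7495) = 8.450 ft.

8.45 ft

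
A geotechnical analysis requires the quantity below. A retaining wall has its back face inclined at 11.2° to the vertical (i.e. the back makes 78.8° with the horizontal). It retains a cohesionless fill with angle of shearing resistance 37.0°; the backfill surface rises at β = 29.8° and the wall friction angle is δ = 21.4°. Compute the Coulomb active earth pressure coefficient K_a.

0.536

K_a = sin²(α+φ) / [sin²α · sin(α−δ) · (1 + √{sin(φ+δ)sin(φ−β) / (sin(α−δ)sin(α+β))})²].
With α = 78.8°, φ = 37.0°, δ = 21.4°, β = 29.8°: K_a = 0.5361.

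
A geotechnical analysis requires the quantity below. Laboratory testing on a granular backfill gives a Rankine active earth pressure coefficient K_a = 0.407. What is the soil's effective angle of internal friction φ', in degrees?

24.9°

K_a = tan²(45° − φ/2) ⇒ 45° − φ/2 = arctan(√0.407) = 32.54°.
φ = 2(45° − 32.54°) = 24.93°.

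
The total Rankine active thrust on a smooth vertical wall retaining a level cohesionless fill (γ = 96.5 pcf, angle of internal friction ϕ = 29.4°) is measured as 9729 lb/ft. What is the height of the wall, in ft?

K_a = 0.3415. P_a = ½ K_a γ H² ⇒ H = √(2P_a/(K_a γ)).
H = √(2×9729/(0.3415×96.5)) = 24.30 ft.

24.3 ft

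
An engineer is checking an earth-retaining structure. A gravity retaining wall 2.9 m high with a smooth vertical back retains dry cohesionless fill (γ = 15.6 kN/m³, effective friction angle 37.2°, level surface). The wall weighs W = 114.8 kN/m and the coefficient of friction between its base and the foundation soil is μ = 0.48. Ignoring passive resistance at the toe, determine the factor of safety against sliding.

3.41

K_a = tan²(45° − 37.2°/2) = 0.2464.
P_a = ½K_aγH² = 0.5×0.2464×15.6×2.9² = 16.16 kN/m, acting at H/3 = 0.9667 m above the base.
FS_sliding = μW / P_a = 0.48×114.8 / 16.16 = 3.409.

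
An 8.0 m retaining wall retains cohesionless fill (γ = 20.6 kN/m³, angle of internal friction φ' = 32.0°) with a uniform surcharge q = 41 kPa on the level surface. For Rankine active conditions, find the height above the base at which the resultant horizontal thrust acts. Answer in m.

K_a = 0.3073.
Triangular part P₁ = ½K_aγH² = 202.5 at H/3 = 2.667 m; rectangular part P₂ = K_a q H = 100.8 at H/2 = 4.000 m.
ȳ = (P₁·2.667 + P₂·4.000)/(P₁+P₂) = 3.110 m.

3.11 m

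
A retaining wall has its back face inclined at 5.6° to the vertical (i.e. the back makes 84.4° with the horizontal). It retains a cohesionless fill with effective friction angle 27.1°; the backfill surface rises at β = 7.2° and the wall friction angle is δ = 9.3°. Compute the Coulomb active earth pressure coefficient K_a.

0.426

K_a = sin²(α+φ) / [sin²α · sin(α−δ) · (1 + √{sin(φ+δ)sin(φ−β) / (sin(α−δ)sin(α+β))})²].
With α = 84.4°, φ = 27.1°, δ = 9.3°, β = 7.2°: K_a = 0.4259.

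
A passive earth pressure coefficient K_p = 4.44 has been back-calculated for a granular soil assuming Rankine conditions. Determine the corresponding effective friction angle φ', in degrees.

39.2°

K_p = (1+sin φ)/(1−sin φ) ⇒ sin φ = (K_p − 1)/(K_p + 1) = 0.6324.
φ = arcsin(0.6324) = 39.22°.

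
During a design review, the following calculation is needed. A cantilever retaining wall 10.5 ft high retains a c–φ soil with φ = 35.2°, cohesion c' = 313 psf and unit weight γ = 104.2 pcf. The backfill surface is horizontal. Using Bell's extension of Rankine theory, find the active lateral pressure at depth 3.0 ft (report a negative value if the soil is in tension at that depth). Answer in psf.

K_a = (1 − sin φ)/(1 + sin φ) = 0.2687.
σ_a = K_a γ z − 2c√K_a = 0.2687×104.2×3.0 − 2×313×0.5184 = -240.5 psf.

-240 psf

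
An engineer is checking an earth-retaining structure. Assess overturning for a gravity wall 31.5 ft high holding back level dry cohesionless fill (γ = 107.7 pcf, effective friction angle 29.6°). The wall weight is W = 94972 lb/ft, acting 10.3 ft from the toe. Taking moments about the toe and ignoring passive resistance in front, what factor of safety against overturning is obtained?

5.15

K_a = tan²(45° − 29.6°/2) = 0.3387.
P_a = ½K_aγH² = 0.5×0.3387×107.7×31.5² = 18100 lb/ft, acting at H/3 = 10.50 ft above the base.
Overturning moment M_o = P_a × H/3 = 18100 × 10.50 = 190000.
Resisting moment M_r = W × 10.3 = 94972 × 10.3 = 978200.
FS_overturning = M_r/M_o = 978200/190000 = 5.147.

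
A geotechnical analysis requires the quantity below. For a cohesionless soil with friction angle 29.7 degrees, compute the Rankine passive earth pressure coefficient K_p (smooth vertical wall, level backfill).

K_p = (1 + sin φ)/(1 − sin φ) = tan²(45° + 29.7°/2) = 2.964.

2.96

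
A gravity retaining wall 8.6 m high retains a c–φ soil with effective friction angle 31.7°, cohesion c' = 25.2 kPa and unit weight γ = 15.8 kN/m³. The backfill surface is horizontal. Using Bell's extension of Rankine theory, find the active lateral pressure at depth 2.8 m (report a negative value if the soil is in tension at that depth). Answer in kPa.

-14.3 kPa

K_a = (1 − sin φ)/(1 + sin φ) = 0.3111.
σ_a = K_a γ z − 2c√K_a = 0.3111×15.8×2.8 − 2×25.2×0.5577 = -14.35 kPa.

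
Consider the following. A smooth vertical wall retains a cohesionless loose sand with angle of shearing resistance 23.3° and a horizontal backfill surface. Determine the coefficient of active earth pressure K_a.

0.433

K_a = (1 − sin φ)/(1 + sin φ) = (1 − sin 23.3°)/(1 + sin 23.3°) = 0.4331.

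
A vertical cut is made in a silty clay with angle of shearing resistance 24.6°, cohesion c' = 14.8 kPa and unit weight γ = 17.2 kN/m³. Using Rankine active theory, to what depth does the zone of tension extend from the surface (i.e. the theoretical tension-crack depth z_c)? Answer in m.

K_a = tan²(45° − 24.6°/2) = 0.4121; √K_a = 0.6420.
The active pressure is zero where K_a γ z = 2c√K_a, so z_c = 2c/(γ√K_a) = 2×14.8/(17.2×0.6420) = 2.681 m.

2.68 m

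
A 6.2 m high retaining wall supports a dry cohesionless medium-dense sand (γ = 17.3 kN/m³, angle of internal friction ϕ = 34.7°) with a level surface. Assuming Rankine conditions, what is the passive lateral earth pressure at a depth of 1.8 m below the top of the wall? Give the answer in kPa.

K_p = (1 + sin φ)/(1 − sin φ) = 3.643.
σ_h = K_p γ z = 3.643 × 17.3 × 1.8 = 113.5 kPa.

113 kPa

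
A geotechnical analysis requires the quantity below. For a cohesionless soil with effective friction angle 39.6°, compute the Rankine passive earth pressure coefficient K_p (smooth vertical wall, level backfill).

4.52

K_p = (1 + sin φ)/(1 − sin φ) = tan²(45° + 39.6°/2) = 4.516.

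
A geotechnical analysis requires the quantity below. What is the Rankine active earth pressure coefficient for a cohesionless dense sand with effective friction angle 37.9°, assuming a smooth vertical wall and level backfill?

K_a = (1 − sin φ)/(1 + sin φ) = (1 − sin 37.9°)/(1 + sin 37.9°) = 0.2389.

0.239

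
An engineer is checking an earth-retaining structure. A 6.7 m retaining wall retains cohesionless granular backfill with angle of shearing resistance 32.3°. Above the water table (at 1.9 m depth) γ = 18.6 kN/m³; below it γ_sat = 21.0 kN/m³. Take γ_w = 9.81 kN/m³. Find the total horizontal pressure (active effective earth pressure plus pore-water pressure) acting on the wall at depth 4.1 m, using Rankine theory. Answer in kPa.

K_a = (1 − sin φ)/(1 + sin φ) = 0.3035.
γ' = 21.0 − 9.81 = 11.19 kN/m³.
Effective vertical stress at 4.1 m: σ'_v = 18.6×1.9 + 11.19×2.20 = 59.96 kPa.
σ'_h = K_a σ'_v = 0.3035 × 59.96 = 18.20 kPa; u = γ_w × 2.20 = 21.58 kPa.
Total σ_h = 18.20 + 21.58 = 39.78 kPa.

39.8 kPa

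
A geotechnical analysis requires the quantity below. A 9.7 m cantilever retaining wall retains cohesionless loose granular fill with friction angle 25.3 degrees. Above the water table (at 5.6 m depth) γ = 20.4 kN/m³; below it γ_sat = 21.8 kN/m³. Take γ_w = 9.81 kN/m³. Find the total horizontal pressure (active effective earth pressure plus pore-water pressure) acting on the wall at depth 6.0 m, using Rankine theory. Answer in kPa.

K_a = (1 − sin φ)/(1 + sin φ) = 0.4012.
γ' = 21.8 − 9.81 = 11.99 kN/m³.
Effective vertical stress at 6.0 m: σ'_v = 20.4×5.6 + 11.99×0.400 = 119.0 kPa.
σ'_h = K_a σ'_v = 0.4012 × 119.0 = 47.76 kPa; u = γ_w × 0.400 = 3.924 kPa.
Total σ_h = 47.76 + 3.924 = 51.68 kPa.

51.7 kPa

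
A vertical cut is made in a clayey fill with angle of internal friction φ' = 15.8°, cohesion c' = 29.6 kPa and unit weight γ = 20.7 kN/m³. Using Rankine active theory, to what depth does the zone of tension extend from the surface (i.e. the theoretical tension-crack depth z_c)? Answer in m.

3.78 m

K_a = tan²(45° − 15.8°/2) = 0.5720; √K_a = 0.7563.
The active pressure is zero where K_a γ z = 2c√K_a, so z_c = 2c/(γ√K_a) = 2×29.6/(20.7×0.7563) = 3.781 m.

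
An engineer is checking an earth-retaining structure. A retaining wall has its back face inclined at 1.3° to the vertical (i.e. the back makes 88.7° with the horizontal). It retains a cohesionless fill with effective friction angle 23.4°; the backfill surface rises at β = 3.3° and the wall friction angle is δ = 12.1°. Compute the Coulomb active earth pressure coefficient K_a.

0.418

K_a = sin²(α+φ) / [sin²α · sin(α−δ) · (1 + √{sin(φ+δ)sin(φ−β) / (sin(α−δ)sin(α+β))})²].
With α = 88.7°, φ = 23.4°, δ = 12.1°, β = 3.3°: K_a = 0.4182.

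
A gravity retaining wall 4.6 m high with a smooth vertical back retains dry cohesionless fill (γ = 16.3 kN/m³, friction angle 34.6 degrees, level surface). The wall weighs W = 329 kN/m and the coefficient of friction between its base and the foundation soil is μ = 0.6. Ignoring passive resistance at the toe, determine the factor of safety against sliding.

4.15

K_a = tan²(45° − 34.6°/2) = 0.2756.
P_a = ½K_aγH² = 0.5×0.2756×16.3×4.6² = 47.53 kN/m, acting at H/3 = 1.533 m above the base.
FS_sliding = μW / P_a = 0.6×329 / 47.53 = 4.153.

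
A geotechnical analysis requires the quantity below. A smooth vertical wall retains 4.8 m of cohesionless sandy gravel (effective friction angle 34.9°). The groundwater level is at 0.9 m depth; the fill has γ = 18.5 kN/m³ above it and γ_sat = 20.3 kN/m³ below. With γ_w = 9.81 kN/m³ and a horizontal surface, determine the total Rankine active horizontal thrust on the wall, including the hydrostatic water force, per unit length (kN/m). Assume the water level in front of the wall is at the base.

K_a = tan²(45° − φ/2) = 0.2721.
γ' = 20.3 − 9.81 = 10.49 kN/m³. Depth below WT = 3.9 m.
σ'_h at WT = K_a γ d_w = 4.531 kPa; at base = 4.531 + K_a γ' × 3.9 = 15.67 kPa.
P₁ (0–0.9 m) = ½×4.531×0.9 = 2.039. P₂ (0.9–4.8 m) = ½(4.531+15.67)×3.9 = 39.38.
P_w = ½ γ_w h₂² = 0.5×9.81×3.9² = 74.61. Total = 2.039+39.38+74.61 = 116.0 kN/m.

116 kN/m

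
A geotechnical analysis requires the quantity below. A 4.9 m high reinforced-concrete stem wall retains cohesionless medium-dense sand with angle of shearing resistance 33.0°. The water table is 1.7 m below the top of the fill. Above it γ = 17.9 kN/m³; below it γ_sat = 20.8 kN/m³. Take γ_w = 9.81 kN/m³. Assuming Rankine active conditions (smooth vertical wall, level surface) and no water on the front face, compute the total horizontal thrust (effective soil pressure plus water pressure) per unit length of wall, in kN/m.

K_a = tan²(45° − φ/2) = 0.2948.
γ' = 20.8 − 9.81 = 10.99 kN/m³. Depth below WT = 3.2 m.
σ'_h at WT = K_a γ d_w = 8.971 kPa; at base = 8.971 + K_a γ' × 3.2 = 19.34 kPa.
P₁ (0–1.7 m) = ½×8.971×1.7 = 7.625. P₂ (1.7–4.9 m) = ½(8.971+19.34)×3.2 = 45.29.
P_w = ½ γ_w h₂² = 0.5×9.81×3.2² = 50.23. Total = 7.625+45.29+50.23 = 103.1 kN/m.

103 kN/m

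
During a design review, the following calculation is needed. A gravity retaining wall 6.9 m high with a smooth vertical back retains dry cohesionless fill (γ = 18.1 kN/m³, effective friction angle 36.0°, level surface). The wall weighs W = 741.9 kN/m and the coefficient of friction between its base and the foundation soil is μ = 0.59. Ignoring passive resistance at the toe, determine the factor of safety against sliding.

K_a = tan²(45° − 36.0°/2) = 0.2596.
P_a = ½K_aγH² = 0.5×0.2596×18.1×6.9² = 111.9 kN/m, acting at H/3 = 2.300 m above the base.
FS_sliding = μW / P_a = 0.59×741.9 / 111.9 = 3.913.

3.91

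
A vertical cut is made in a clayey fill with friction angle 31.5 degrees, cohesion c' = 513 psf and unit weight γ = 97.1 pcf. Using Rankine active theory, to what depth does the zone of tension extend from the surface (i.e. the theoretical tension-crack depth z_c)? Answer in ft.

K_a = tan²(45° − 31.5°/2) = 0.3136; √K_a = 0.5600.
The active pressure is zero where K_a γ z = 2c√K_a, so z_c = 2c/(γ√K_a) = 2×513/(97.1×0.5600) = 18.87 ft.

18.9 ft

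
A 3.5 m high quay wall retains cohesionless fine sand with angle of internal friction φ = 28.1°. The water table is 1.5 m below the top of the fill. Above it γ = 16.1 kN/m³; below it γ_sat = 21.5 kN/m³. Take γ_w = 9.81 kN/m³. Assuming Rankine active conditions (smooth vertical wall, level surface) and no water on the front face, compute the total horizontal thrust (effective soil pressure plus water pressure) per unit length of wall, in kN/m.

K_a = tan²(45° − φ/2) = 0.3596.
γ' = 21.5 − 9.81 = 11.69 kN/m³. Depth below WT = 2.0 m.
σ'_h at WT = K_a γ d_w = 8.685 kPa; at base = 8.685 + K_a γ' × 2.0 = 17.09 kPa.
P₁ (0–1.5 m) = ½×8.685×1.5 = 6.513. P₂ (1.5–3.5 m) = ½(8.685+17.09)×2.0 = 25.78.
P_w = ½ γ_w h₂² = 0.5×9.81×2.0² = 19.62. Total = 6.513+25.78+19.62 = 51.91 kN/m.

51.9 kN/m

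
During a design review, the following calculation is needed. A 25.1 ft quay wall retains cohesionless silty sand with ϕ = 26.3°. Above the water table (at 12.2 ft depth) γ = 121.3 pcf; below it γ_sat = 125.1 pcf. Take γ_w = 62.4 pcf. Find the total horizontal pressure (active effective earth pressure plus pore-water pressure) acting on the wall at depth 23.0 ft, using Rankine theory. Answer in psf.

K_a = (1 − sin φ)/(1 + sin φ) = 0.3859.
γ' = 125.1 − 62.4 = 62.70 pcf.
Effective vertical stress at 23.0 ft: σ'_v = 121.3×12.2 + 62.70×10.8 = 2157 psf.
σ'_h = K_a σ'_v = 0.3859 × 2157 = 832.5 psf; u = γ_w × 10.8 = 673.9 psf.
Total σ_h = 832.5 + 673.9 = 1506 psf.

1510 psf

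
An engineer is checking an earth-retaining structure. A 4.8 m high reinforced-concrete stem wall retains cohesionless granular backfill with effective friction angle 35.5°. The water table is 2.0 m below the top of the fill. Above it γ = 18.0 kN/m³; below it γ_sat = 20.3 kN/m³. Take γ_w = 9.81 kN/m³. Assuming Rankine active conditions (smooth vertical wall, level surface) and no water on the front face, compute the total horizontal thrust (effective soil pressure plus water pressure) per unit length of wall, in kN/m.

K_a = tan²(45° − φ/2) = 0.2653.
γ' = 20.3 − 9.81 = 10.49 kN/m³. Depth below WT = 2.8 m.
σ'_h at WT = K_a γ d_w = 9.549 kPa; at base = 9.549 + K_a γ' × 2.8 = 17.34 kPa.
P₁ (0–2.0 m) = ½×9.549×2.0 = 9.549. P₂ (2.0–4.8 m) = ½(9.549+17.34)×2.8 = 37.65.
P_w = ½ γ_w h₂² = 0.5×9.81×2.8² = 38.46. Total = 9.549+37.65+38.46 = 85.65 kN/m.

85.7 kN/m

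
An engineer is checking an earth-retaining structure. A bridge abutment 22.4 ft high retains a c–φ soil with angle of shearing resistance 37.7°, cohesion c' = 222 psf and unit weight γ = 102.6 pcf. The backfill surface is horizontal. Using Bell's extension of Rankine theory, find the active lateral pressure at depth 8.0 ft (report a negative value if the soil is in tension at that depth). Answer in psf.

K_a = (1 − sin φ)/(1 + sin φ) = 0.2411.
σ_a = K_a γ z − 2c√K_a = 0.2411×102.6×8.0 − 2×222×0.4910 = -20.13 psf.

-20.1 psf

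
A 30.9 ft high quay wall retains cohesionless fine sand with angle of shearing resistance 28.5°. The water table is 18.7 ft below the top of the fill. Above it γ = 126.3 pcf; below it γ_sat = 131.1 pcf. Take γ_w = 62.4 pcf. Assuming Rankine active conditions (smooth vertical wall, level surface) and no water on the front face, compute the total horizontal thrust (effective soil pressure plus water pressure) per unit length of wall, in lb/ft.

K_a = tan²(45° − φ/2) = 0.3540.
γ' = 131.1 − 62.4 = 68.70 pcf. Depth below WT = 12.2 ft.
σ'_h at WT = K_a γ d_w = 836.0 psf; at base = 836.0 + K_a γ' × 12.2 = 1133 psf.
P₁ (0–18.7 ft) = ½×836.0×18.7 = 7816. P₂ (18.7–30.9 ft) = ½(836.0+1133)×12.2 = 12010.
P_w = ½ γ_w h₂² = 0.5×62.4×12.2² = 4644. Total = 7816+12010+4644 = 24470 lb/ft.

24500 lb/ft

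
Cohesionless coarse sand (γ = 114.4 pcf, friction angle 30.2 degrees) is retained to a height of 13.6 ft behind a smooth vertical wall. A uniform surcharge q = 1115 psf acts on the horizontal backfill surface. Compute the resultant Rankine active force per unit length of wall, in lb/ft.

K_a = tan²(45° − φ/2) = 0.3307.
Soil triangle: ½ K_a γ H² = 0.5×0.3307×114.4×13.6² = 3498 lb/ft.
Surcharge rectangle: K_a q H = 0.3307×1115×13.6 = 5014 lb/ft.
Total = 3498 + 5014 = 8512 lb/ft.

8510 lb/ft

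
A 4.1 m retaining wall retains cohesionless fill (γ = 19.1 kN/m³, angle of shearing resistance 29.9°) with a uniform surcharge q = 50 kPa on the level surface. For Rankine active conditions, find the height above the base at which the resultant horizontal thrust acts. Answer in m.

K_a = 0.3347.
Triangular part P₁ = ½K_aγH² = 53.73 at H/3 = 1.367 m; rectangular part P₂ = K_a q H = 68.61 at H/2 = 2.050 m.
ȳ = (P₁·1.367 + P₂·2.050)/(P₁+P₂) = 1.750 m.

1.75 m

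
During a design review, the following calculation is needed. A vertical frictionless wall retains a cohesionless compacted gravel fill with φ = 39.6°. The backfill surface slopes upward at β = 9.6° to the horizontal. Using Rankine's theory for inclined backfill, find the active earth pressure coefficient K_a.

0.228

K_a = cos β · (cos β − √(cos²β − cos²φ)) / (cos β + √(cos²β − cos²φ)).
cos β = 0.9860, cos φ = 0.7705, √(cos²β − cos²φ) = 0.6152.
K_a = 0.9860 × (0.9860 − 0.6152)/(0.9860 + 0.6152) = 0.2283.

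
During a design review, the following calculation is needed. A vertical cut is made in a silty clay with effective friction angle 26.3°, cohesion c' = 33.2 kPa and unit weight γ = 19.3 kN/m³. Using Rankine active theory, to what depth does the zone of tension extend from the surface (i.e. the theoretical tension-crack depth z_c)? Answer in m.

K_a = tan²(45° − 26.3°/2) = 0.3859; √K_a = 0.6212.
The active pressure is zero where K_a γ z = 2c√K_a, so z_c = 2c/(γ√K_a) = 2×33.2/(19.3×0.6212) = 5.538 m.

5.54 m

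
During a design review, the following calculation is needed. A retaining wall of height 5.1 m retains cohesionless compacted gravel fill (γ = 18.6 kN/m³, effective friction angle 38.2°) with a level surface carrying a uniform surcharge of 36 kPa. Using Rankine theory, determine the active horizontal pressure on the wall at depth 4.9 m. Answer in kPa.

K_a = (1 − sin φ)/(1 + sin φ) = 0.2358.
σ_v = γz + q = 18.6 × 4.9 + 36 = 127.1 kPa.
σ_h = K_a σ_v = 0.2358 × 127.1 = 29.98 kPa.

30.0 kPa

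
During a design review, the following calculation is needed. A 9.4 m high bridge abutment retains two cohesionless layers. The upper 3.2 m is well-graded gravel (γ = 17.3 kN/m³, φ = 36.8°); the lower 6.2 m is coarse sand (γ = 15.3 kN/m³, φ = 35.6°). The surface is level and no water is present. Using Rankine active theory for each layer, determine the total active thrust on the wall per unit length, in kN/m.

191 kN/m

K_a1 = tan²(45°−36.8°/2) = 0.2508; K_a2 = tan²(45°−35.6°/2) = 0.2641.
Layer 1: σ at base = K_a1 γ₁ h₁ = 13.88 kPa; P₁ = ½×13.88×3.2 = 22.21.
Layer 2: σ_v at top = γ₁h₁ = 55.36; σ_h top = K_a2×55.36 = 14.62; σ_h base = K_a2×(55.36+15.3×6.2) = 39.68.
P₂ = ½(14.62+39.68)×6.2 = 168.3. Total P_a = 22.21+168.3 = 190.5 kN/m.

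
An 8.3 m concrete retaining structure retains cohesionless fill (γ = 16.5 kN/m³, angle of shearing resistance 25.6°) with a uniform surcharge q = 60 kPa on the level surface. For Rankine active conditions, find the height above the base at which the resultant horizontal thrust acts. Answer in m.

3.41 m

K_a = 0.3966.
Triangular part P₁ = ½K_aγH² = 225.4 at H/3 = 2.767 m; rectangular part P₂ = K_a q H = 197.5 at H/2 = 4.150 m.
ȳ = (P₁·2.767 + P₂·4.150)/(P₁+P₂) = 3.413 m.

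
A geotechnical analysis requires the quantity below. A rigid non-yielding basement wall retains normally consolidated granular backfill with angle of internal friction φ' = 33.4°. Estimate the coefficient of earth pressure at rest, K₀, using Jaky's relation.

K₀ = 1 − sin φ' = 1 − sin 33.4° = 0.4495.

0.450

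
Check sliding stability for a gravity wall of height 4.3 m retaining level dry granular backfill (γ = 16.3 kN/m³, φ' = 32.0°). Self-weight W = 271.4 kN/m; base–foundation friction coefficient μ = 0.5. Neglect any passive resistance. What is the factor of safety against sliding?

K_a = tan²(45° − 32.0°/2) = 0.3073.
P_a = ½K_aγH² = 0.5×0.3073×16.3×4.3² = 46.30 kN/m, acting at H/3 = 1.433 m above the base.
FS_sliding = μW / P_a = 0.5×271.4 / 46.30 = 2.931.

2.93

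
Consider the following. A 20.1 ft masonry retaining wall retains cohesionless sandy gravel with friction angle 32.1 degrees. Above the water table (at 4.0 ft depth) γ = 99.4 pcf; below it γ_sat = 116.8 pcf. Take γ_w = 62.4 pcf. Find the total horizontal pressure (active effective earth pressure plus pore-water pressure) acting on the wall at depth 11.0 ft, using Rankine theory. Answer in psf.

K_a = (1 − sin φ)/(1 + sin φ) = 0.3060.
γ' = 116.8 − 62.4 = 54.40 pcf.
Effective vertical stress at 11.0 ft: σ'_v = 99.4×4.0 + 54.40×7.00 = 778.4 psf.
σ'_h = K_a σ'_v = 0.3060 × 778.4 = 238.2 psf; u = γ_w × 7.00 = 436.8 psf.
Total σ_h = 238.2 + 436.8 = 675.0 psf.

675 psf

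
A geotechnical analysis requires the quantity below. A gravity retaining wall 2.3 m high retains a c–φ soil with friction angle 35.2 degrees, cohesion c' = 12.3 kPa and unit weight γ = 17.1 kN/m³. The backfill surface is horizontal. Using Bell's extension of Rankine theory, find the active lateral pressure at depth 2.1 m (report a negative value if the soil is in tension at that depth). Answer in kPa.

-3.10 kPa

K_a = (1 − sin φ)/(1 + sin φ) = 0.2687.
σ_a = K_a γ z − 2c√K_a = 0.2687×17.1×2.1 − 2×12.3×0.5184 = -3.103 kPa.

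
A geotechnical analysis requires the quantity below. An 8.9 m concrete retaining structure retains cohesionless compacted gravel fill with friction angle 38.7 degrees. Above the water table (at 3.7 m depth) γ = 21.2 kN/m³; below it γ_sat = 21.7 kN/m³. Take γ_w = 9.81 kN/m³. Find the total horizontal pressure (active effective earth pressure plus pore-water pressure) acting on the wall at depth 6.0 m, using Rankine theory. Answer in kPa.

47.0 kPa

K_a = (1 − sin φ)/(1 + sin φ) = 0.2306.
γ' = 21.7 − 9.81 = 11.89 kN/m³.
Effective vertical stress at 6.0 m: σ'_v = 21.2×3.7 + 11.89×2.30 = 105.8 kPa.
σ'_h = K_a σ'_v = 0.2306 × 105.8 = 24.39 kPa; u = γ_w × 2.30 = 22.56 kPa.
Total σ_h = 24.39 + 22.56 = 46.96 kPa.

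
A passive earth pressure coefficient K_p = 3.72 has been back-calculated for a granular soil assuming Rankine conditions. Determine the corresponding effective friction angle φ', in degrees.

35.2°

K_p = (1+sin φ)/(1−sin φ) ⇒ sin φ = (K_p − 1)/(K_p + 1) = 0.5763.
φ = arcsin(0.5763) = 35.19°.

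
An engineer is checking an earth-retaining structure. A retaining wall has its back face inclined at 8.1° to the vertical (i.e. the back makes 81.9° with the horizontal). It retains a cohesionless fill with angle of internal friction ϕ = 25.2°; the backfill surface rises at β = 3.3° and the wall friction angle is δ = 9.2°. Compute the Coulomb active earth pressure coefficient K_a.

K_a = sin²(α+φ) / [sin²α · sin(α−δ) · (1 + √{sin(φ+δ)sin(φ−β) / (sin(α−δ)sin(α+β))})²].
With α = 81.9°, φ = 25.2°, δ = 9.2°, β = 3.3°: K_a = 0.4514.

0.451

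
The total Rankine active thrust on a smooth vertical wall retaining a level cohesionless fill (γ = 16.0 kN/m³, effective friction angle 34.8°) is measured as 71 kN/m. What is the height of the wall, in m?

5.70 m

K_a = 0.2733. P_a = ½ K_a γ H² ⇒ H = √(2P_a/(K_a γ)).
H = √(2×71/(0.2733×16.0)) = 5.698 m.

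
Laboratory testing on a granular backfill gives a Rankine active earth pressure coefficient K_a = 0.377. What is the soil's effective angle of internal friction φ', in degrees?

K_a = tan²(45° − φ/2) ⇒ 45° − φ/2 = arctan(√0.377) = 31.55°.
φ = 2(45° − 31.55°) = 26.90°.

26.9°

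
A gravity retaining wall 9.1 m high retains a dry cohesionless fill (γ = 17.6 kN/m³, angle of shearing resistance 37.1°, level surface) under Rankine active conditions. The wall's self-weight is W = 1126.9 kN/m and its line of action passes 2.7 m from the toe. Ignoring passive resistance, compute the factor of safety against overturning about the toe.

5.56

K_a = tan²(45° − 37.1°/2) = 0.2475.
P_a = ½K_aγH² = 0.5×0.2475×17.6×9.1² = 180.4 kN/m, acting at H/3 = 3.033 m above the base.
Overturning moment M_o = P_a × H/3 = 180.4 × 3.033 = 547.1.
Resisting moment M_r = W × 2.7 = 1126.9 × 2.7 = 3043.
FS_overturning = M_r/M_o = 3043/547.1 = 5.561.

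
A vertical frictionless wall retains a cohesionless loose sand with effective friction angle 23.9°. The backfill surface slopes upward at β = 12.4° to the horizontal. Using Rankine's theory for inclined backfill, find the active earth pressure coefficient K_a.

K_a = cos β · (cos β − √(cos²β − cos²φ)) / (cos β + √(cos²β − cos²φ)).
cos β = 0.9767, cos φ = 0.9143, √(cos²β − cos²φ) = 0.3436.
K_a = 0.9767 × (0.9767 − 0.3436)/(0.9767 + 0.3436) = 0.4684.

0.468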